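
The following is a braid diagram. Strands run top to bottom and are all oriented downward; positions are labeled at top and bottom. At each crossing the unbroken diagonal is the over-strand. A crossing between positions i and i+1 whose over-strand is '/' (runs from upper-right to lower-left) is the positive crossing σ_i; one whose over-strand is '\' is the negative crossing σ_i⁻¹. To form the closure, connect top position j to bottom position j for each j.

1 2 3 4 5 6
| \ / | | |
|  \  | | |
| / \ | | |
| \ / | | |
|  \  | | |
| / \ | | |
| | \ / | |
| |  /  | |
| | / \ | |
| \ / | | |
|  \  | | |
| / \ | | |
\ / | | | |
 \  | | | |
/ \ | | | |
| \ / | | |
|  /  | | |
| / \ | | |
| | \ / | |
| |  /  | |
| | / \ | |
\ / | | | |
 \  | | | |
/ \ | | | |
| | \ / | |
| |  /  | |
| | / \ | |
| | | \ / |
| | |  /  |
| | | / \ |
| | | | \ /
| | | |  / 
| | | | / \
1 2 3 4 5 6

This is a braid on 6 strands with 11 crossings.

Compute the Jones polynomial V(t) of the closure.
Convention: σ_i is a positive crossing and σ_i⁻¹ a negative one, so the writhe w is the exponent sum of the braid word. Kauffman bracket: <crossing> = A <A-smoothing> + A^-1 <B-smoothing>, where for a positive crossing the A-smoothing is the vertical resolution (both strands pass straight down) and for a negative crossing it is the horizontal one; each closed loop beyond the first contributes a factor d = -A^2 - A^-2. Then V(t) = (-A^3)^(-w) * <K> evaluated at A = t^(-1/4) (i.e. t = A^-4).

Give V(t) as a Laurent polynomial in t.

Reading the diagram top to bottom ('/'-over between positions i,i+1 = s_i, '\'-over = s_i^-1): braid word = s2^-1 s2^-1 s3 s2^-1 s1^-1 s2 s3 s1^-1 s3 s4 s5.
The presented braid s2^-1 s2^-1 s3 s2^-1 s1^-1 s2 s3 s1^-1 s3 s4 s5 on 6 strands reduces by inverse Markov moves (closure unchanged at each step):
  Destabilize: the word has the form β·s5 where s5 occurs only as the final letter (β ∈ B_5); drop it and the last strand → 5 strands.
  Destabilize: the word has the form β·s4 where s4 occurs only as the final letter (β ∈ B_4); drop it and the last strand → 4 strands.
Reduced to β = s2^-1 s2^-1 s3 s2^-1 s1^-1 s2 s3 s1^-1 s3 on 4 strands, 9 crossings.
Compute on β:
Braid: s2^-1 s2^-1 s3 s2^-1 s1^-1 s2 s3 s1^-1 s3 on 4 strands, 9 crossings.
Writhe w = (#positive) - (#negative) = 4 - 5 = -1.
Computing the Kauffman bracket via state sum. There are 2^9 = 512 states.
For each crossing: s=0 is the vertical smoothing, s=1 horizontal. Crossing k contributes A^(sign_k * (1 - 2*s_k)); loop factor d = -A^2 - A^-2.
Tabulate the states by total A-exponent and number of loops L (A-exp: L × count):
  A^9: L=5 ×1
  A^7: L=4 ×9
  A^5: L=3 ×32, L=5 ×4
  A^3: L=2 ×55, L=4 ×28, L=6 ×1
  A^1: L=1 ×39, L=3 ×77, L=5 ×10
  A^-1: L=2 ×87, L=4 ×38, L=6 ×1
  A^-3: L=1 ×14, L=3 ×64, L=5 ×6
  A^-5: L=2 ×17, L=4 ×19
  A^-7: L=3 ×7, L=5 ×2
  A^-9: L=4 ×1
Each group contributes A^e * Σ count * d^(L-1):
Powers of d = -A^2 - A^-2: d^2 = A^4 + 2 + A^-4; d^3 = -A^6 - 3*A^2 - 3*A^-2 - A^-6; d^4 = A^8 + 4*A^4 + 6 + 4*A^-4 + A^-8; d^5 = -A^10 - 5*A^6 - 10*A^2 - 10*A^-2 - 5*A^-6 - A^-10.
  A^9 * (d^4) = A^17 + 4*A^13 + 6*A^9 + 4*A^5 + A
  A^7 * (9*d^3) = -9*A^13 - 27*A^9 - 27*A^5 - 9*A
  A^5 * (32*d^2 + 4*d^4) = 4*A^13 + 48*A^9 + 88*A^5 + 48*A + 4*A^-3
  A^3 * (55*d + 28*d^3 + d^5) = -A^13 - 33*A^9 - 149*A^5 - 149*A - 33*A^-3 - A^-7
  A^1 * (39 + 77*d^2 + 10*d^4) = 10*A^9 + 117*A^5 + 253*A + 117*A^-3 + 10*A^-7
  A^-1 * (87*d + 38*d^3 + d^5) = -A^9 - 43*A^5 - 211*A - 211*A^-3 - 43*A^-7 - A^-11
  A^-3 * (14 + 64*d^2 + 6*d^4) = 6*A^5 + 88*A + 178*A^-3 + 88*A^-7 + 6*A^-11
  A^-5 * (17*d + 19*d^3) = -19*A - 74*A^-3 - 74*A^-7 - 19*A^-11
  A^-7 * (7*d^2 + 2*d^4) = 2*A + 15*A^-3 + 26*A^-7 + 15*A^-11 + 2*A^-15
  A^-9 * (d^3) = -A^-3 - 3*A^-7 - 3*A^-11 - A^-15
Summing the groups: <K> = A^17 - 2*A^13 + 3*A^9 - 4*A^5 + 4*A - 5*A^-3 + 3*A^-7 - 2*A^-11 + A^-15
Normalise by the writhe: (-A^3)^(-w) = (-A^3)^(1) = -A^3, so f(A) = -A^3 * <K> = -A^20 + 2*A^16 - 3*A^12 + 4*A^8 - 4*A^4 + 5 - 3*A^-4 + 2*A^-8 - A^-12.
Substitute A = t^(-1/4), i.e. A^e → t^(-e/4): V(t) = -t^3 + 2*t^2 - 3*t + 5 - 4*t^-1 + 4*t^-2 - 3*t^-3 + 2*t^-4 - t^-5

Answer: -t^3 + 2*t^2 - 3*t + 5 - 4*t^-1 + 4*t^-2 - 3*t^-3 + 2*t^-4 - t^-5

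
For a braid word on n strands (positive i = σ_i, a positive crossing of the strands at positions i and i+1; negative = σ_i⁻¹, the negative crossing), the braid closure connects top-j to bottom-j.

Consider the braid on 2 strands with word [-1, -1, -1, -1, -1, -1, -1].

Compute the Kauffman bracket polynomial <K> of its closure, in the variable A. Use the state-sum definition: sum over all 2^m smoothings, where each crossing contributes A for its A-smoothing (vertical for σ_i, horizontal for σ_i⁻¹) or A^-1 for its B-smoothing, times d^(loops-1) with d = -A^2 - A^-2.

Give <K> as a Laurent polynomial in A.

Braid: s1^-1 s1^-1 s1^-1 s1^-1 s1^-1 s1^-1 s1^-1 on 2 strands, 7 crossings.
Writhe w = (#positive) - (#negative) = 0 - 7 = -7.
State-sum expansion of <K>. There are 2^7 = 128 states.
For each crossing: s=0 is the vertical smoothing, s=1 horizontal. Crossing k contributes A^(sign_k * (1 - 2*s_k)); loop factor d = -A^2 - A^-2.
Tabulate the states by total A-exponent and number of loops L (A-exp: L × count):
  A^7: L=7 ×1
  A^5: L=6 ×7
  A^3: L=5 ×21
  A^1: L=4 ×35
  A^-1: L=3 ×35
  A^-3: L=2 ×21
  A^-5: L=1 ×7
  A^-7: L=2 ×1
Each group contributes A^e * Σ count * d^(L-1):
Powers of d = -A^2 - A^-2: d^2 = A^4 + 2 + A^-4; d^3 = -A^6 - 3*A^2 - 3*A^-2 - A^-6; d^4 = A^8 + 4*A^4 + 6 + 4*A^-4 + A^-8; d^5 = -A^10 - 5*A^6 - 10*A^2 - 10*A^-2 - 5*A^-6 - A^-10; d^6 = A^12 + 6*A^8 + 15*A^4 + 20 + 15*A^-4 + 6*A^-8 + A^-12.
  A^7 * (d^6) = A^19 + 6*A^15 + 15*A^11 + 20*A^7 + 15*A^3 + 6*A^-1 + A^-5
  A^5 * (7*d^5) = -7*A^15 - 35*A^11 - 70*A^7 - 70*A^3 - 35*A^-1 - 7*A^-5
  A^3 * (21*d^4) = 21*A^11 + 84*A^7 + 126*A^3 + 84*A^-1 + 21*A^-5
  A^1 * (35*d^3) = -35*A^7 - 105*A^3 - 105*A^-1 - 35*A^-5
  A^-1 * (35*d^2) = 35*A^3 + 70*A^-1 + 35*A^-5
  A^-3 * (21*d) = -21*A^-1 - 21*A^-5
  A^-5 * (7) = 7*A^-5
  A^-7 * (d) = -A^-5 - A^-9
Summing the groups: <K> = A^19 - A^15 + A^11 - A^7 + A^3 - A^-1 - A^-9

Answer: A^19 - A^15 + A^11 - A^7 + A^3 - A^-1 - A^-9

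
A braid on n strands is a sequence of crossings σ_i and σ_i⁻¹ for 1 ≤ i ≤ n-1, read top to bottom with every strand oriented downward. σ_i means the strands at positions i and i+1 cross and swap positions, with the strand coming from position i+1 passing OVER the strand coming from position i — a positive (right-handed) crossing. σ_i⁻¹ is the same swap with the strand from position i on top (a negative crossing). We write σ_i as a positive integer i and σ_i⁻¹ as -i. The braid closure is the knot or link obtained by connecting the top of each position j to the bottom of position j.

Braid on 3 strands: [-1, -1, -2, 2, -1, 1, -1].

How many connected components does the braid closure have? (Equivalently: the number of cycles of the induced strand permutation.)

Track the strand permutation on 3 strands, starting from identity.
  step 1: s1^-1 swaps positions 1,2 -> [2 1 3]
  step 2: s1^-1 swaps positions 1,2 -> [1 2 3]
  step 3: s2^-1 swaps positions 2,3 -> [1 3 2]
  step 4: s2 swaps positions 2,3 -> [1 2 3]
  step 5: s1^-1 swaps positions 1,2 -> [2 1 3]
  step 6: s1 swaps positions 1,2 -> [1 2 3]
  step 7: s1^-1 swaps positions 1,2 -> [2 1 3]
Final permutation (position -> original strand): [2 1 3]
Closure components = cycle count of this permutation = 2.

Answer: 2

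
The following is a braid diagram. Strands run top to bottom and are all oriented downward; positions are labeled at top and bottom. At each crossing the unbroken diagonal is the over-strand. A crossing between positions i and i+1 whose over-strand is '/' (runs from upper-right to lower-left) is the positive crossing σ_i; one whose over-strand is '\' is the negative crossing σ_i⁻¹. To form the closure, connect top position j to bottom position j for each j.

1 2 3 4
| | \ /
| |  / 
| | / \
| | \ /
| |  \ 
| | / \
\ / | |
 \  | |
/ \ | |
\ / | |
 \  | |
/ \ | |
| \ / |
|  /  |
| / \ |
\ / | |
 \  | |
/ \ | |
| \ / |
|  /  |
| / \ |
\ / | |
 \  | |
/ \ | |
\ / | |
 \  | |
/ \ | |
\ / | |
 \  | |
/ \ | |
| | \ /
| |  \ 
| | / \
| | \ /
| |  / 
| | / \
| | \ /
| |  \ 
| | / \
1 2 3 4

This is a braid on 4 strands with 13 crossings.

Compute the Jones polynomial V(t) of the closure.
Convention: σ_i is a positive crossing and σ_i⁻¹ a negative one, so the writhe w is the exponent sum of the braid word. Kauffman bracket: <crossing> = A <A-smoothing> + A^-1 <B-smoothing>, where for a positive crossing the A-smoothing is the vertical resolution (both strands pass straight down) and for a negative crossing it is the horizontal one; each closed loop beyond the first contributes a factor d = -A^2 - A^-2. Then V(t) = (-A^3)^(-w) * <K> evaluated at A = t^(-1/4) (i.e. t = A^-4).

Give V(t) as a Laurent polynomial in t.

Reading the diagram top to bottom ('/'-over between positions i,i+1 = s_i, '\'-over = s_i^-1): braid word = s3 s3^-1 s1^-1 s1^-1 s2 s1^-1 s2 s1^-1 s1^-1 s1^-1 s3^-1 s3 s3^-1.
The presented braid s3 s3^-1 s1^-1 s1^-1 s2 s1^-1 s2 s1^-1 s1^-1 s1^-1 s3^-1 s3 s3^-1 on 4 strands reduces by inverse Markov moves (closure unchanged at each step):
  Deconjugate: the word is γ·β·γ⁻¹ with γ = s3 s3^-1 (prefix) and γ⁻¹ = s3 s3^-1 (suffix); strip both.
  Destabilize: the word has the form β·s3^-1 where s3^-1 occurs only as the final letter (β ∈ B_3); drop it and the last strand → 3 strands.
Reduced to β = s1^-1 s1^-1 s2 s1^-1 s2 s1^-1 s1^-1 s1^-1 on 3 strands, 8 crossings.
Compute on β:
Braid: s1^-1 s1^-1 s2 s1^-1 s2 s1^-1 s1^-1 s1^-1 on 3 strands, 8 crossings.
Writhe w = (#positive) - (#negative) = 2 - 6 = -4.
State-sum expansion of <K>. There are 2^8 = 256 states.
Each crossing splits two ways (0=vertical, 1=horizontal). The state's weight is A^(#A-smoothings - #B-smoothings) * d^(loops - 1).
Tabulate the states by total A-exponent and number of loops L (A-exp: L × count):
  A^8: L=7 ×1
  A^6: L=6 ×8
  A^4: L=5 ×28
  A^2: L=4 ×55, L=6 ×1
  A^0: L=3 ×65, L=5 ×5
  A^-2: L=2 ×46, L=4 ×10
  A^-4: L=1 ×17, L=3 ×11
  A^-6: L=2 ×8
  A^-8: L=3 ×1
Each group contributes A^e * Σ count * d^(L-1):
Powers of d = -A^2 - A^-2: d^2 = A^4 + 2 + A^-4; d^3 = -A^6 - 3*A^2 - 3*A^-2 - A^-6; d^4 = A^8 + 4*A^4 + 6 + 4*A^-4 + A^-8; d^5 = -A^10 - 5*A^6 - 10*A^2 - 10*A^-2 - 5*A^-6 - A^-10; d^6 = A^12 + 6*A^8 + 15*A^4 + 20 + 15*A^-4 + 6*A^-8 + A^-12.
  A^8 * (d^6) = A^20 + 6*A^16 + 15*A^12 + 20*A^8 + 15*A^4 + 6 + A^-4
  A^6 * (8*d^5) = -8*A^16 - 40*A^12 - 80*A^8 - 80*A^4 - 40 - 8*A^-4
  A^4 * (28*d^4) = 28*A^12 + 112*A^8 + 168*A^4 + 112 + 28*A^-4
  A^2 * (55*d^3 + d^5) = -A^12 - 60*A^8 - 175*A^4 - 175 - 60*A^-4 - A^-8
  A^0 * (65*d^2 + 5*d^4) = 5*A^8 + 85*A^4 + 160 + 85*A^-4 + 5*A^-8
  A^-2 * (46*d + 10*d^3) = -10*A^4 - 76 - 76*A^-4 - 10*A^-8
  A^-4 * (17 + 11*d^2) = 11 + 39*A^-4 + 11*A^-8
  A^-6 * (8*d) = -8*A^-4 - 8*A^-8
  A^-8 * (d^2) = A^-4 + 2*A^-8 + A^-12
Summing the groups: <K> = A^20 - 2*A^16 + 2*A^12 - 3*A^8 + 3*A^4 - 2 + 2*A^-4 - A^-8 + A^-12
Normalise by the writhe: (-A^3)^(-w) = (-A^3)^(4) = A^12, so f(A) = A^12 * <K> = A^32 - 2*A^28 + 2*A^24 - 3*A^20 + 3*A^16 - 2*A^12 + 2*A^8 - A^4 + 1.
Substitute A = t^(-1/4), i.e. A^e → t^(-e/4): V(t) = 1 - t^-1 + 2*t^-2 - 2*t^-3 + 3*t^-4 - 3*t^-5 + 2*t^-6 - 2*t^-7 + t^-8

Answer: 1 - t^-1 + 2*t^-2 - 2*t^-3 + 3*t^-4 - 3*t^-5 + 2*t^-6 - 2*t^-7 + t^-8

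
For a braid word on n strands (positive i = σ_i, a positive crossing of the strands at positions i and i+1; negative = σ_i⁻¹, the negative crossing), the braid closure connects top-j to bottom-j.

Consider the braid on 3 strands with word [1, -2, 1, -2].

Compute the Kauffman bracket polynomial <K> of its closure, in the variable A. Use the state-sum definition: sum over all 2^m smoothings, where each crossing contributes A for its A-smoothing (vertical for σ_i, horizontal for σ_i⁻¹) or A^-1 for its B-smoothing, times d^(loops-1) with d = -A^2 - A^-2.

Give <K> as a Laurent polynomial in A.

Braid: s1 s2^-1 s1 s2^-1 on 3 strands, 4 crossings.
Writhe w = (#positive) - (#negative) = 2 - 2 = 0.
Enumerate smoothing states for the bracket polynomial. There are 2^4 = 16 states.
Each crossing splits two ways (0=vertical, 1=horizontal). The state's weight is A^(#A-smoothings - #B-smoothings) * d^(loops - 1).
  state 0000: A-exp=+0, loops=3, term = A^0 * d^2
  state 0001: A-exp=+2, loops=2, term = A^2 * d^1
  state 0010: A-exp=-2, loops=2, term = A^-2 * d^1
  state 0011: A-exp=+0, loops=1, term = A^0 * d^0
  state 0100: A-exp=+2, loops=2, term = A^2 * d^1
  state 0101: A-exp=+4, loops=3, term = A^4 * d^2
  state 0110: A-exp=+0, loops=1, term = A^0 * d^0
  state 0111: A-exp=+2, loops=2, term = A^2 * d^1
  state 1000: A-exp=-2, loops=2, term = A^-2 * d^1
  state 1001: A-exp=+0, loops=1, term = A^0 * d^0
  state 1010: A-exp=-4, loops=3, term = A^-4 * d^2
  state 1011: A-exp=-2, loops=2, term = A^-2 * d^1
  state 1100: A-exp=+0, loops=1, term = A^0 * d^0
  state 1101: A-exp=+2, loops=2, term = A^2 * d^1
  state 1110: A-exp=-2, loops=2, term = A^-2 * d^1
  state 1111: A-exp=+0, loops=1, term = A^0 * d^0
Collect the terms by A-exponent (count of states per loop number):
Powers of d = -A^2 - A^-2: d^2 = A^4 + 2 + A^-4.
  A^4 * (d^2) = A^8 + 2*A^4 + 1
  A^2 * (4*d) = -4*A^4 - 4
  A^0 * (5 + d^2) = A^4 + 7 + A^-4
  A^-2 * (4*d) = -4 - 4*A^-4
  A^-4 * (d^2) = 1 + 2*A^-4 + A^-8
Summing the groups: <K> = A^8 - A^4 + 1 - A^-4 + A^-8

Answer: A^8 - A^4 + 1 - A^-4 + A^-8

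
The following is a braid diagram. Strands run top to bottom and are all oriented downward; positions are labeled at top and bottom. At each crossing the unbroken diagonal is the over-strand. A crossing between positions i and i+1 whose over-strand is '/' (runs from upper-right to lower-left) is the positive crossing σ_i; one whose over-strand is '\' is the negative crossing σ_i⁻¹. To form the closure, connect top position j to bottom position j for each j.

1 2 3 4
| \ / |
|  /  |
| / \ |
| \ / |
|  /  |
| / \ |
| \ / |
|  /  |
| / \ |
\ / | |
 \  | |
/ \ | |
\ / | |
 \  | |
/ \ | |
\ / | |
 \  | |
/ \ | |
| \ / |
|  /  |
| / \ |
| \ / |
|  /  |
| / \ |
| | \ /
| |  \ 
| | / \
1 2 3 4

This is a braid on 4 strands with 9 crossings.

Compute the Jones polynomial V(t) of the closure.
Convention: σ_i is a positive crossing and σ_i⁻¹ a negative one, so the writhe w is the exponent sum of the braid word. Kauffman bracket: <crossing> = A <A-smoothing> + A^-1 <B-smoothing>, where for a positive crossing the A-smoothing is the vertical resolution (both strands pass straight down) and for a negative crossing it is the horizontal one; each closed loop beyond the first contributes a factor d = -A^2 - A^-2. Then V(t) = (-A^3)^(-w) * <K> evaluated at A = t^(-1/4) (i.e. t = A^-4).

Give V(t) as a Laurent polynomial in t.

Reading the diagram top to bottom ('/'-over between positions i,i+1 = s_i, '\'-over = s_i^-1): braid word = s2 s2 s2 s1^-1 s1^-1 s1^-1 s2 s2 s3^-1.
The presented braid s2 s2 s2 s1^-1 s1^-1 s1^-1 s2 s2 s3^-1 on 4 strands reduces by inverse Markov moves (closure unchanged at each step):
  Destabilize: the word has the form β·s3^-1 where s3^-1 occurs only as the final letter (β ∈ B_3); drop it and the last strand → 3 strands.
Reduced to β = s2 s2 s2 s1^-1 s1^-1 s1^-1 s2 s2 on 3 strands, 8 crossings.
Compute on β:
Braid: s2 s2 s2 s1^-1 s1^-1 s1^-1 s2 s2 on 3 strands, 8 crossings.
Writhe w = (#positive) - (#negative) = 5 - 3 = 2.
Enumerate smoothing states for the bracket polynomial. There are 2^8 = 256 states.
Each crossing splits two ways (0=vertical, 1=horizontal). The state's weight is A^(#A-smoothings - #B-smoothings) * d^(loops - 1).
Tabulate the states by total A-exponent and number of loops L (A-exp: L × count):
  A^8: L=4 ×1
  A^6: L=3 ×8
  A^4: L=2 ×18, L=4 ×10
  A^2: L=1 ×15, L=3 ×31, L=5 ×10
  A^0: L=2 ×35, L=4 ×30, L=6 ×5
  A^-2: L=3 ×40, L=5 ×15, L=7 ×1
  A^-4: L=4 ×25, L=6 ×3
  A^-6: L=5 ×8
  A^-8: L=6 ×1
Each group contributes A^e * Σ count * d^(L-1):
Powers of d = -A^2 - A^-2: d^2 = A^4 + 2 + A^-4; d^3 = -A^6 - 3*A^2 - 3*A^-2 - A^-6; d^4 = A^8 + 4*A^4 + 6 + 4*A^-4 + A^-8; d^5 = -A^10 - 5*A^6 - 10*A^2 - 10*A^-2 - 5*A^-6 - A^-10; d^6 = A^12 + 6*A^8 + 15*A^4 + 20 + 15*A^-4 + 6*A^-8 + A^-12.
  A^8 * (d^3) = -A^14 - 3*A^10 - 3*A^6 - A^2
  A^6 * (8*d^2) = 8*A^10 + 16*A^6 + 8*A^2
  A^4 * (18*d + 10*d^3) = -10*A^10 - 48*A^6 - 48*A^2 - 10*A^-2
  A^2 * (15 + 31*d^2 + 10*d^4) = 10*A^10 + 71*A^6 + 137*A^2 + 71*A^-2 + 10*A^-6
  A^0 * (35*d + 30*d^3 + 5*d^5) = -5*A^10 - 55*A^6 - 175*A^2 - 175*A^-2 - 55*A^-6 - 5*A^-10
  A^-2 * (40*d^2 + 15*d^4 + d^6) = A^10 + 21*A^6 + 115*A^2 + 190*A^-2 + 115*A^-6 + 21*A^-10 + A^-14
  A^-4 * (25*d^3 + 3*d^5) = -3*A^6 - 40*A^2 - 105*A^-2 - 105*A^-6 - 40*A^-10 - 3*A^-14
  A^-6 * (8*d^4) = 8*A^2 + 32*A^-2 + 48*A^-6 + 32*A^-10 + 8*A^-14
  A^-8 * (d^5) = -A^2 - 5*A^-2 - 10*A^-6 - 10*A^-10 - 5*A^-14 - A^-18
Summing the groups: <K> = -A^14 + A^10 - A^6 + 3*A^2 - 2*A^-2 + 3*A^-6 - 2*A^-10 + A^-14 - A^-18
Normalise by the writhe: (-A^3)^(-w) = (-A^3)^(-2) = A^-6, so f(A) = A^-6 * <K> = -A^8 + A^4 - 1 + 3*A^-4 - 2*A^-8 + 3*A^-12 - 2*A^-16 + A^-20 - A^-24.
Substitute A = t^(-1/4), i.e. A^e → t^(-e/4): V(t) = -t^6 + t^5 - 2*t^4 + 3*t^3 - 2*t^2 + 3*t - 1 + t^-1 - t^-2

Answer: -t^6 + t^5 - 2*t^4 + 3*t^3 - 2*t^2 + 3*t - 1 + t^-1 - t^-2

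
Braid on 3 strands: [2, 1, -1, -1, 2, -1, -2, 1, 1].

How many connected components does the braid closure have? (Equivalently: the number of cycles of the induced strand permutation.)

2

Derivation:
Track the strand permutation on 3 strands, starting from identity.
  step 1: s2 swaps positions 2,3 -> [1 3 2]
  step 2: s1 swaps positions 1,2 -> [3 1 2]
  step 3: s1^-1 swaps positions 1,2 -> [1 3 2]
  step 4: s1^-1 swaps positions 1,2 -> [3 1 2]
  step 5: s2 swaps positions 2,3 -> [3 2 1]
  step 6: s1^-1 swaps positions 1,2 -> [2 3 1]
  step 7: s2^-1 swaps positions 2,3 -> [2 1 3]
  step 8: s1 swaps positions 1,2 -> [1 2 3]
  step 9: s1 swaps positions 1,2 -> [2 1 3]
Final permutation (position -> original strand): [2 1 3]
Closure components = cycle count of this permutation = 2.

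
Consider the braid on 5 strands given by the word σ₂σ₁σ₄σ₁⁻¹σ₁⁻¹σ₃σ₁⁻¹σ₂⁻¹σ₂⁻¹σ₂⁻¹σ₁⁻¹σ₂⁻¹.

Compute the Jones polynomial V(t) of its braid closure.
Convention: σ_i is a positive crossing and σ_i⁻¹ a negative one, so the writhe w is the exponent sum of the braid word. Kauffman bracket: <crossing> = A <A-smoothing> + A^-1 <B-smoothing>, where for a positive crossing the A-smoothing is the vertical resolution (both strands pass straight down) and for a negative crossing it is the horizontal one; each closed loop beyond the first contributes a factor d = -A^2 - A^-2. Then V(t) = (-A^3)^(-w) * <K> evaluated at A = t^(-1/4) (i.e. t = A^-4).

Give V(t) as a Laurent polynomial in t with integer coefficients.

The presented braid s2 s1 s4 s1^-1 s1^-1 s3 s1^-1 s2^-1 s2^-1 s2^-1 s1^-1 s2^-1 on 5 strands reduces by inverse Markov moves (closure unchanged at each step):
  Deconjugate: the word is γ·β·γ⁻¹ with γ = s2 s1 (prefix) and γ⁻¹ = s1^-1 s2^-1 (suffix); strip both.
Reduced to β = s4 s1^-1 s1^-1 s3 s1^-1 s2^-1 s2^-1 s2^-1 on 5 strands, 8 crossings.
Compute on β:
Braid: s4 s1^-1 s1^-1 s3 s1^-1 s2^-1 s2^-1 s2^-1 on 5 strands, 8 crossings.
Writhe w = (#positive) - (#negative) = 2 - 6 = -4.
State-sum expansion of <K>. There are 2^8 = 256 states.
Smooth each crossing (0=||, 1=⌣⌢); contribution A^(Σ sign_k(1-2s_k)) * d^(L-1).
Tabulate the states by total A-exponent and number of loops L (A-exp: L × count):
  A^8: L=7 ×1
  A^6: L=6 ×8
  A^4: L=5 ×28
  A^2: L=4 ×54, L=6 ×2
  A^0: L=3 ×60, L=5 ×10
  A^-2: L=2 ×36, L=4 ×20
  A^-4: L=1 ×9, L=3 ×18, L=5 ×1
  A^-6: L=2 ×6, L=4 ×2
  A^-8: L=3 ×1
Each group contributes A^e * Σ count * d^(L-1):
Powers of d = -A^2 - A^-2: d^2 = A^4 + 2 + A^-4; d^3 = -A^6 - 3*A^2 - 3*A^-2 - A^-6; d^4 = A^8 + 4*A^4 + 6 + 4*A^-4 + A^-8; d^5 = -A^10 - 5*A^6 - 10*A^2 - 10*A^-2 - 5*A^-6 - A^-10; d^6 = A^12 + 6*A^8 + 15*A^4 + 20 + 15*A^-4 + 6*A^-8 + A^-12.
  A^8 * (d^6) = A^20 + 6*A^16 + 15*A^12 + 20*A^8 + 15*A^4 + 6 + A^-4
  A^6 * (8*d^5) = -8*A^16 - 40*A^12 - 80*A^8 - 80*A^4 - 40 - 8*A^-4
  A^4 * (28*d^4) = 28*A^12 + 112*A^8 + 168*A^4 + 112 + 28*A^-4
  A^2 * (54*d^3 + 2*d^5) = -2*A^12 - 64*A^8 - 182*A^4 - 182 - 64*A^-4 - 2*A^-8
  A^0 * (60*d^2 + 10*d^4) = 10*A^8 + 100*A^4 + 180 + 100*A^-4 + 10*A^-8
  A^-2 * (36*d + 20*d^3) = -20*A^4 - 96 - 96*A^-4 - 20*A^-8
  A^-4 * (9 + 18*d^2 + d^4) = A^4 + 22 + 51*A^-4 + 22*A^-8 + A^-12
  A^-6 * (6*d + 2*d^3) = -2 - 12*A^-4 - 12*A^-8 - 2*A^-12
  A^-8 * (d^2) = A^-4 + 2*A^-8 + A^-12
Summing the groups: <K> = A^20 - 2*A^16 + A^12 - 2*A^8 + 2*A^4 + A^-4
Normalise by the writhe: (-A^3)^(-w) = (-A^3)^(4) = A^12, so f(A) = A^12 * <K> = A^32 - 2*A^28 + A^24 - 2*A^20 + 2*A^16 + A^8.
Substitute A = t^(-1/4), i.e. A^e → t^(-e/4): V(t) = t^-2 + 2*t^-4 - 2*t^-5 + t^-6 - 2*t^-7 + t^-8

Answer: t^-2 + 2*t^-4 - 2*t^-5 + t^-6 - 2*t^-7 + t^-8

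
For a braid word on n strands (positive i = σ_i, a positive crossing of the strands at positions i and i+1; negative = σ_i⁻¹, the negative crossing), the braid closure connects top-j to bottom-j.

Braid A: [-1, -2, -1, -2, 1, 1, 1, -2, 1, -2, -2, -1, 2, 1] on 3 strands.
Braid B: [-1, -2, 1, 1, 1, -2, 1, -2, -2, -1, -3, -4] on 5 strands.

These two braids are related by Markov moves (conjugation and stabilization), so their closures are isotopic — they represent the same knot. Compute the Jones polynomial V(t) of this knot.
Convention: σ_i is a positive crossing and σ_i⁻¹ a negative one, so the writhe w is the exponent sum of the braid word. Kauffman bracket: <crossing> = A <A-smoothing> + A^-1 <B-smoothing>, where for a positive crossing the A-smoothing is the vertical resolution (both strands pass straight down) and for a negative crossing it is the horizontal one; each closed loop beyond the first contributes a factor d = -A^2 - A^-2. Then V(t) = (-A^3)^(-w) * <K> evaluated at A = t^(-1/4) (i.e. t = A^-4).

t^2 - 2*t + 3 - 3*t^-1 + 4*t^-2 - 3*t^-3 + 2*t^-4 - 2*t^-5 + t^-6

Derivation:
Markov-equivalent braids have isotopic closures, hence identical knot invariants. Strip the Markov moves from each word to reach a common short braid β, then compute V(t) once on β.
Braid A: s1^-1 s2^-1 s1^-1 s2^-1 s1 s1 s1 s2^-1 s1 s2^-1 s2^-1 s1^-1 s2 s1 on 3 strands reduces by inverse Markov moves (closure unchanged at each step):
  Deconjugate: the word is γ·β·γ⁻¹ with γ = s1^-1 s2^-1 (prefix) and γ⁻¹ = s2 s1 (suffix); strip both.
Reduced to β = s1^-1 s2^-1 s1 s1 s1 s2^-1 s1 s2^-1 s2^-1 s1^-1 on 3 strands, 10 crossings.
Braid B: s1^-1 s2^-1 s1 s1 s1 s2^-1 s1 s2^-1 s2^-1 s1^-1 s3^-1 s4^-1 on 5 strands reduces by inverse Markov moves (closure unchanged at each step):
  Destabilize: the word has the form β·s4^-1 where s4^-1 occurs only as the final letter (β ∈ B_4); drop it and the last strand → 4 strands.
  Destabilize: the word has the form β·s3^-1 where s3^-1 occurs only as the final letter (β ∈ B_3); drop it and the last strand → 3 strands.
Reduced to β = s1^-1 s2^-1 s1 s1 s1 s2^-1 s1 s2^-1 s2^-1 s1^-1 on 3 strands, 10 crossings.
Both give the same β = s1^-1 s2^-1 s1 s1 s1 s2^-1 s1 s2^-1 s2^-1 s1^-1 on 3 strands, so one state sum suffices:
Braid: s1^-1 s2^-1 s1 s1 s1 s2^-1 s1 s2^-1 s2^-1 s1^-1 on 3 strands, 10 crossings.
Writhe w = (#positive) - (#negative) = 4 - 6 = -2.
State-sum expansion of <K>. There are 2^10 = 1024 states.
Each crossing splits two ways (0=vertical, 1=horizontal). The state's weight is A^(#A-smoothings - #B-smoothings) * d^(loops - 1).
Tabulate the states by total A-exponent and number of loops L (A-exp: L × count):
  A^10: L=5 ×1
  A^8: L=4 ×10
  A^6: L=3 ×38, L=5 ×7
  A^4: L=2 ×67, L=4 ×49, L=6 ×4
  A^2: L=1 ×46, L=3 ×130, L=5 ×33, L=7 ×1
  A^0: L=2 ×131, L=4 ×110, L=6 ×11
  A^-2: L=1 ×25, L=3 ×133, L=5 ×51, L=7 ×1
  A^-4: L=2 ×37, L=4 ×72, L=6 ×11
  A^-6: L=3 ×25, L=5 ×19, L=7 ×1
  A^-8: L=4 ×8, L=6 ×2
  A^-10: L=5 ×1
Each group contributes A^e * Σ count * d^(L-1):
Powers of d = -A^2 - A^-2: d^2 = A^4 + 2 + A^-4; d^3 = -A^6 - 3*A^2 - 3*A^-2 - A^-6; d^4 = A^8 + 4*A^4 + 6 + 4*A^-4 + A^-8; d^5 = -A^10 - 5*A^6 - 10*A^2 - 10*A^-2 - 5*A^-6 - A^-10; d^6 = A^12 + 6*A^8 + 15*A^4 + 20 + 15*A^-4 + 6*A^-8 + A^-12.
  A^10 * (d^4) = A^18 + 4*A^14 + 6*A^10 + 4*A^6 + A^2
  A^8 * (10*d^3) = -10*A^14 - 30*A^10 - 30*A^6 - 10*A^2
  A^6 * (38*d^2 + 7*d^4) = 7*A^14 + 66*A^10 + 118*A^6 + 66*A^2 + 7*A^-2
  A^4 * (67*d + 49*d^3 + 4*d^5) = -4*A^14 - 69*A^10 - 254*A^6 - 254*A^2 - 69*A^-2 - 4*A^-6
  A^2 * (46 + 130*d^2 + 33*d^4 + d^6) = A^14 + 39*A^10 + 277*A^6 + 524*A^2 + 277*A^-2 + 39*A^-6 + A^-10
  A^0 * (131*d + 110*d^3 + 11*d^5) = -11*A^10 - 165*A^6 - 571*A^2 - 571*A^-2 - 165*A^-6 - 11*A^-10
  A^-2 * (25 + 133*d^2 + 51*d^4 + d^6) = A^10 + 57*A^6 + 352*A^2 + 617*A^-2 + 352*A^-6 + 57*A^-10 + A^-14
  A^-4 * (37*d + 72*d^3 + 11*d^5) = -11*A^6 - 127*A^2 - 363*A^-2 - 363*A^-6 - 127*A^-10 - 11*A^-14
  A^-6 * (25*d^2 + 19*d^4 + d^6) = A^6 + 25*A^2 + 116*A^-2 + 184*A^-6 + 116*A^-10 + 25*A^-14 + A^-18
  A^-8 * (8*d^3 + 2*d^5) = -2*A^2 - 18*A^-2 - 44*A^-6 - 44*A^-10 - 18*A^-14 - 2*A^-18
  A^-10 * (d^4) = A^-2 + 4*A^-6 + 6*A^-10 + 4*A^-14 + A^-18
Summing the groups: <K> = A^18 - 2*A^14 + 2*A^10 - 3*A^6 + 4*A^2 - 3*A^-2 + 3*A^-6 - 2*A^-10 + A^-14
Normalise by the writhe: (-A^3)^(-w) = (-A^3)^(2) = A^6, so f(A) = A^6 * <K> = A^24 - 2*A^20 + 2*A^16 - 3*A^12 + 4*A^8 - 3*A^4 + 3 - 2*A^-4 + A^-8.
Substitute A = t^(-1/4), i.e. A^e → t^(-e/4): V(t) = t^2 - 2*t + 3 - 3*t^-1 + 4*t^-2 - 3*t^-3 + 2*t^-4 - 2*t^-5 + t^-6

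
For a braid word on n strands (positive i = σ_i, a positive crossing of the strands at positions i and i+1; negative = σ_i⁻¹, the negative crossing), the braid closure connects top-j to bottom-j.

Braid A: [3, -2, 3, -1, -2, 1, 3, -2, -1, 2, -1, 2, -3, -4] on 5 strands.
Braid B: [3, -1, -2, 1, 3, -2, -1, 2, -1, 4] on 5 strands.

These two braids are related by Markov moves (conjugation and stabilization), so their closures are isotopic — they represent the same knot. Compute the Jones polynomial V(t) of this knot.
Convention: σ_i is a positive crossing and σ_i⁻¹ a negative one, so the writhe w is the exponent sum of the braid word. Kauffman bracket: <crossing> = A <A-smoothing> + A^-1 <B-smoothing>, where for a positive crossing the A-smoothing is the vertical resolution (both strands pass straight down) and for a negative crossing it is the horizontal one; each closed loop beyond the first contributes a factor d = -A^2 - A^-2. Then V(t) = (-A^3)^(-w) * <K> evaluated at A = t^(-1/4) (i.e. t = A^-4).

Markov-equivalent braids have isotopic closures, hence identical knot invariants. Strip the Markov moves from each word to reach a common short braid β, then compute V(t) once on β.
Braid A: s3 s2^-1 s3 s1^-1 s2^-1 s1 s3 s2^-1 s1^-1 s2 s1^-1 s2 s3^-1 s4^-1 on 5 strands reduces by inverse Markov moves (closure unchanged at each step):
  Destabilize: the word has the form β·s4^-1 where s4^-1 occurs only as the final letter (β ∈ B_4); drop it and the last strand → 4 strands.
  Deconjugate: the word is γ·β·γ⁻¹ with γ = s3 s2^-1 (prefix) and γ⁻¹ = s2 s3^-1 (suffix); strip both.
Reduced to β = s3 s1^-1 s2^-1 s1 s3 s2^-1 s1^-1 s2 s1^-1 on 4 strands, 9 crossings.
Braid B: s3 s1^-1 s2^-1 s1 s3 s2^-1 s1^-1 s2 s1^-1 s4 on 5 strands reduces by inverse Markov moves (closure unchanged at each step):
  Destabilize: the word has the form β·s4 where s4 occurs only as the final letter (β ∈ B_4); drop it and the last strand → 4 strands.
Reduced to β = s3 s1^-1 s2^-1 s1 s3 s2^-1 s1^-1 s2 s1^-1 on 4 strands, 9 crossings.
Both give the same β = s3 s1^-1 s2^-1 s1 s3 s2^-1 s1^-1 s2 s1^-1 on 4 strands, so one state sum suffices:
Braid: s3 s1^-1 s2^-1 s1 s3 s2^-1 s1^-1 s2 s1^-1 on 4 strands, 9 crossings.
Writhe w = (#positive) - (#negative) = 4 - 5 = -1.
Enumerate smoothing states for the bracket polynomial. There are 2^9 = 512 states.
For each crossing: s=0 is the vertical smoothing, s=1 horizontal. Crossing k contributes A^(sign_k * (1 - 2*s_k)); loop factor d = -A^2 - A^-2.
Tabulate the states by total A-exponent and number of loops L (A-exp: L × count):
  A^9: L=5 ×1
  A^7: L=4 ×9
  A^5: L=3 ×32, L=5 ×4
  A^3: L=2 ×53, L=4 ×30, L=6 ×1
  A^1: L=1 ×35, L=3 ×80, L=5 ×11
  A^-1: L=2 ×86, L=4 ×39, L=6 ×1
  A^-3: L=1 ×21, L=3 ×58, L=5 ×5
  A^-5: L=2 ×26, L=4 ×10
  A^-7: L=1 ×3, L=3 ×6
  A^-9: L=2 ×1
Each group contributes A^e * Σ count * d^(L-1):
Powers of d = -A^2 - A^-2: d^2 = A^4 + 2 + A^-4; d^3 = -A^6 - 3*A^2 - 3*A^-2 - A^-6; d^4 = A^8 + 4*A^4 + 6 + 4*A^-4 + A^-8; d^5 = -A^10 - 5*A^6 - 10*A^2 - 10*A^-2 - 5*A^-6 - A^-10.
  A^9 * (d^4) = A^17 + 4*A^13 + 6*A^9 + 4*A^5 + A
  A^7 * (9*d^3) = -9*A^13 - 27*A^9 - 27*A^5 - 9*A
  A^5 * (32*d^2 + 4*d^4) = 4*A^13 + 48*A^9 + 88*A^5 + 48*A + 4*A^-3
  A^3 * (53*d + 30*d^3 + d^5) = -A^13 - 35*A^9 - 153*A^5 - 153*A - 35*A^-3 - A^-7
  A^1 * (35 + 80*d^2 + 11*d^4) = 11*A^9 + 124*A^5 + 261*A + 124*A^-3 + 11*A^-7
  A^-1 * (86*d + 39*d^3 + d^5) = -A^9 - 44*A^5 - 213*A - 213*A^-3 - 44*A^-7 - A^-11
  A^-3 * (21 + 58*d^2 + 5*d^4) = 5*A^5 + 78*A + 167*A^-3 + 78*A^-7 + 5*A^-11
  A^-5 * (26*d + 10*d^3) = -10*A - 56*A^-3 - 56*A^-7 - 10*A^-11
  A^-7 * (3 + 6*d^2) = 6*A^-3 + 15*A^-7 + 6*A^-11
  A^-9 * (d) = -A^-7 - A^-11
Summing the groups: <K> = A^17 - 2*A^13 + 2*A^9 - 3*A^5 + 3*A - 3*A^-3 + 2*A^-7 - A^-11
Normalise by the writhe: (-A^3)^(-w) = (-A^3)^(1) = -A^3, so f(A) = -A^3 * <K> = -A^20 + 2*A^16 - 2*A^12 + 3*A^8 - 3*A^4 + 3 - 2*A^-4 + A^-8.
Substitute A = t^(-1/4), i.e. A^e → t^(-e/4): V(t) = t^2 - 2*t + 3 - 3*t^-1 + 3*t^-2 - 2*t^-3 + 2*t^-4 - t^-5

Answer: t^2 - 2*t + 3 - 3*t^-1 + 3*t^-2 - 2*t^-3 + 2*t^-4 - t^-5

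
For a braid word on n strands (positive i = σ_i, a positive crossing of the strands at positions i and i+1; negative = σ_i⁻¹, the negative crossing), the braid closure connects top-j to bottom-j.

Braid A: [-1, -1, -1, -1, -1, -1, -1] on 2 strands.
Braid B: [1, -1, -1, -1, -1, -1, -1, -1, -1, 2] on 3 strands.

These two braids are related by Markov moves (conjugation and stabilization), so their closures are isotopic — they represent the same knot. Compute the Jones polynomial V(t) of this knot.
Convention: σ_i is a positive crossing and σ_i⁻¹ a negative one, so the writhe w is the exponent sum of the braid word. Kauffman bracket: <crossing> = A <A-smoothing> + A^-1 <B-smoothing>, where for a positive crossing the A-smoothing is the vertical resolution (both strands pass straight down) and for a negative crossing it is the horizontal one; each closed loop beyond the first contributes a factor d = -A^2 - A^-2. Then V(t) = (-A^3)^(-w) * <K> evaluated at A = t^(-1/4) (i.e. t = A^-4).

Markov-equivalent braids have isotopic closures, hence identical knot invariants. Strip the Markov moves from each word to reach a common short braid β, then compute V(t) once on β.
Braid A: s1^-1 s1^-1 s1^-1 s1^-1 s1^-1 s1^-1 s1^-1 on 2 strands has no conjugating prefix/suffix or stabilization to strip; take β = s1^-1 s1^-1 s1^-1 s1^-1 s1^-1 s1^-1 s1^-1.
Braid B: s1 s1^-1 s1^-1 s1^-1 s1^-1 s1^-1 s1^-1 s1^-1 s1^-1 s2 on 3 strands reduces by inverse Markov moves (closure unchanged at each step):
  Destabilize: the word has the form β·s2 where s2 occurs only as the final letter (β ∈ B_2); drop it and the last strand → 2 strands.
  Deconjugate: the word is γ·β·γ⁻¹ with γ = s1 (prefix) and γ⁻¹ = s1^-1 (suffix); strip both.
Reduced to β = s1^-1 s1^-1 s1^-1 s1^-1 s1^-1 s1^-1 s1^-1 on 2 strands, 7 crossings.
Both give the same β = s1^-1 s1^-1 s1^-1 s1^-1 s1^-1 s1^-1 s1^-1 on 2 strands, so one state sum suffices:
Braid: s1^-1 s1^-1 s1^-1 s1^-1 s1^-1 s1^-1 s1^-1 on 2 strands, 7 crossings.
Writhe w = (#positive) - (#negative) = 0 - 7 = -7.
Computing the Kauffman bracket via state sum. There are 2^7 = 128 states.
Smooth each crossing (0=||, 1=⌣⌢); contribution A^(Σ sign_k(1-2s_k)) * d^(L-1).
Tabulate the states by total A-exponent and number of loops L (A-exp: L × count):
  A^7: L=7 ×1
  A^5: L=6 ×7
  A^3: L=5 ×21
  A^1: L=4 ×35
  A^-1: L=3 ×35
  A^-3: L=2 ×21
  A^-5: L=1 ×7
  A^-7: L=2 ×1
Each group contributes A^e * Σ count * d^(L-1):
Powers of d = -A^2 - A^-2: d^2 = A^4 + 2 + A^-4; d^3 = -A^6 - 3*A^2 - 3*A^-2 - A^-6; d^4 = A^8 + 4*A^4 + 6 + 4*A^-4 + A^-8; d^5 = -A^10 - 5*A^6 - 10*A^2 - 10*A^-2 - 5*A^-6 - A^-10; d^6 = A^12 + 6*A^8 + 15*A^4 + 20 + 15*A^-4 + 6*A^-8 + A^-12.
  A^7 * (d^6) = A^19 + 6*A^15 + 15*A^11 + 20*A^7 + 15*A^3 + 6*A^-1 + A^-5
  A^5 * (7*d^5) = -7*A^15 - 35*A^11 - 70*A^7 - 70*A^3 - 35*A^-1 - 7*A^-5
  A^3 * (21*d^4) = 21*A^11 + 84*A^7 + 126*A^3 + 84*A^-1 + 21*A^-5
  A^1 * (35*d^3) = -35*A^7 - 105*A^3 - 105*A^-1 - 35*A^-5
  A^-1 * (35*d^2) = 35*A^3 + 70*A^-1 + 35*A^-5
  A^-3 * (21*d) = -21*A^-1 - 21*A^-5
  A^-5 * (7) = 7*A^-5
  A^-7 * (d) = -A^-5 - A^-9
Summing the groups: <K> = A^19 - A^15 + A^11 - A^7 + A^3 - A^-1 - A^-9
Normalise by the writhe: (-A^3)^(-w) = (-A^3)^(7) = -A^21, so f(A) = -A^21 * <K> = -A^40 + A^36 - A^32 + A^28 - A^24 + A^20 + A^12.
Substitute A = t^(-1/4), i.e. A^e → t^(-e/4): V(t) = t^-3 + t^-5 - t^-6 + t^-7 - t^-8 + t^-9 - t^-10

Answer: t^-3 + t^-5 - t^-6 + t^-7 - t^-8 + t^-9 - t^-10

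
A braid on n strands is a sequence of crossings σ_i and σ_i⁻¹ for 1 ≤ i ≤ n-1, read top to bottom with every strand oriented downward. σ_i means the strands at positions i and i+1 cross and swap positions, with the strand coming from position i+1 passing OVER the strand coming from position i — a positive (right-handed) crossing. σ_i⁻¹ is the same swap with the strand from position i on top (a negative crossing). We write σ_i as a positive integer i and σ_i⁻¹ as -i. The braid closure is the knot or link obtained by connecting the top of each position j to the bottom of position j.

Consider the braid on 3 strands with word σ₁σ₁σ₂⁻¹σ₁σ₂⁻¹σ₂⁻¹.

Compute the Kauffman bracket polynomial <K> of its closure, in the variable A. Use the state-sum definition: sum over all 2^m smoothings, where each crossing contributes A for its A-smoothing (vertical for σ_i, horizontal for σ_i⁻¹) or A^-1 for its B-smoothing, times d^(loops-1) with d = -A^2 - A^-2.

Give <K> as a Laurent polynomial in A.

Braid: s1 s1 s2^-1 s1 s2^-1 s2^-1 on 3 strands, 6 crossings.
Writhe w = (#positive) - (#negative) = 3 - 3 = 0.
State-sum expansion of <K>. There are 2^6 = 64 states.
Smooth each crossing (0=||, 1=⌣⌢); contribution A^(Σ sign_k(1-2s_k)) * d^(L-1).
Tabulate the states by total A-exponent and number of loops L (A-exp: L × count):
  A^6: L=4 ×1
  A^4: L=3 ×6
  A^2: L=2 ×14, L=4 ×1
  A^0: L=1 ×13, L=3 ×7
  A^-2: L=2 ×14, L=4 ×1
  A^-4: L=3 ×6
  A^-6: L=4 ×1
Each group contributes A^e * Σ count * d^(L-1):
Powers of d = -A^2 - A^-2: d^2 = A^4 + 2 + A^-4; d^3 = -A^6 - 3*A^2 - 3*A^-2 - A^-6.
  A^6 * (d^3) = -A^12 - 3*A^8 - 3*A^4 - 1
  A^4 * (6*d^2) = 6*A^8 + 12*A^4 + 6
  A^2 * (14*d + d^3) = -A^8 - 17*A^4 - 17 - A^-4
  A^0 * (13 + 7*d^2) = 7*A^4 + 27 + 7*A^-4
  A^-2 * (14*d + d^3) = -A^4 - 17 - 17*A^-4 - A^-8
  A^-4 * (6*d^2) = 6 + 12*A^-4 + 6*A^-8
  A^-6 * (d^3) = -1 - 3*A^-4 - 3*A^-8 - A^-12
Summing the groups: <K> = -A^12 + 2*A^8 - 2*A^4 + 3 - 2*A^-4 + 2*A^-8 - A^-12

Answer: -A^12 + 2*A^8 - 2*A^4 + 3 - 2*A^-4 + 2*A^-8 - A^-12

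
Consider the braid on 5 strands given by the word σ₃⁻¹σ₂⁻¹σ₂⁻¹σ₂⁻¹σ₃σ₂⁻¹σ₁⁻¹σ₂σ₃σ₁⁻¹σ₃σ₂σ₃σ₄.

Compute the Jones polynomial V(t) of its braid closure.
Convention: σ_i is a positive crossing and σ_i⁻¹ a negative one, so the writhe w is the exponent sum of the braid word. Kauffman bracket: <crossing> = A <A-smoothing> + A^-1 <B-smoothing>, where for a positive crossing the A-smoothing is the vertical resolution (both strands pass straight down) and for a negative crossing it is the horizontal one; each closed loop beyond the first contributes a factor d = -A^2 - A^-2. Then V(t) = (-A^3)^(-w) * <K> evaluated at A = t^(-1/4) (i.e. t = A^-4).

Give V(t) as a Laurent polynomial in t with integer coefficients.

The presented braid s3^-1 s2^-1 s2^-1 s2^-1 s3 s2^-1 s1^-1 s2 s3 s1^-1 s3 s2 s3 s4 on 5 strands reduces by inverse Markov moves (closure unchanged at each step):
  Destabilize: the word has the form β·s4 where s4 occurs only as the final letter (β ∈ B_4); drop it and the last strand → 4 strands.
  Deconjugate: the word is γ·β·γ⁻¹ with γ = s3^-1 (prefix) and γ⁻¹ = s3 (suffix); strip both.
  Deconjugate: the word is γ·β·γ⁻¹ with γ = s2^-1 (prefix) and γ⁻¹ = s2 (suffix); strip both.
Reduced to β = s2^-1 s2^-1 s3 s2^-1 s1^-1 s2 s3 s1^-1 s3 on 4 strands, 9 crossings.
Compute on β:
Braid: s2^-1 s2^-1 s3 s2^-1 s1^-1 s2 s3 s1^-1 s3 on 4 strands, 9 crossings.
Writhe w = (#positive) - (#negative) = 4 - 5 = -1.
State-sum expansion of <K>. There are 2^9 = 512 states.
For each crossing: s=0 is the vertical smoothing, s=1 horizontal. Crossing k contributes A^(sign_k * (1 - 2*s_k)); loop factor d = -A^2 - A^-2.
Tabulate the states by total A-exponent and number of loops L (A-exp: L × count):
  A^9: L=5 ×1
  A^7: L=4 ×9
  A^5: L=3 ×32, L=5 ×4
  A^3: L=2 ×55, L=4 ×28, L=6 ×1
  A^1: L=1 ×39, L=3 ×77, L=5 ×10
  A^-1: L=2 ×87, L=4 ×38, L=6 ×1
  A^-3: L=1 ×14, L=3 ×64, L=5 ×6
  A^-5: L=2 ×17, L=4 ×19
  A^-7: L=3 ×7, L=5 ×2
  A^-9: L=4 ×1
Each group contributes A^e * Σ count * d^(L-1):
Powers of d = -A^2 - A^-2: d^2 = A^4 + 2 + A^-4; d^3 = -A^6 - 3*A^2 - 3*A^-2 - A^-6; d^4 = A^8 + 4*A^4 + 6 + 4*A^-4 + A^-8; d^5 = -A^10 - 5*A^6 - 10*A^2 - 10*A^-2 - 5*A^-6 - A^-10.
  A^9 * (d^4) = A^17 + 4*A^13 + 6*A^9 + 4*A^5 + A
  A^7 * (9*d^3) = -9*A^13 - 27*A^9 - 27*A^5 - 9*A
  A^5 * (32*d^2 + 4*d^4) = 4*A^13 + 48*A^9 + 88*A^5 + 48*A + 4*A^-3
  A^3 * (55*d + 28*d^3 + d^5) = -A^13 - 33*A^9 - 149*A^5 - 149*A - 33*A^-3 - A^-7
  A^1 * (39 + 77*d^2 + 10*d^4) = 10*A^9 + 117*A^5 + 253*A + 117*A^-3 + 10*A^-7
  A^-1 * (87*d + 38*d^3 + d^5) = -A^9 - 43*A^5 - 211*A - 211*A^-3 - 43*A^-7 - A^-11
  A^-3 * (14 + 64*d^2 + 6*d^4) = 6*A^5 + 88*A + 178*A^-3 + 88*A^-7 + 6*A^-11
  A^-5 * (17*d + 19*d^3) = -19*A - 74*A^-3 - 74*A^-7 - 19*A^-11
  A^-7 * (7*d^2 + 2*d^4) = 2*A + 15*A^-3 + 26*A^-7 + 15*A^-11 + 2*A^-15
  A^-9 * (d^3) = -A^-3 - 3*A^-7 - 3*A^-11 - A^-15
Summing the groups: <K> = A^17 - 2*A^13 + 3*A^9 - 4*A^5 + 4*A - 5*A^-3 + 3*A^-7 - 2*A^-11 + A^-15
Normalise by the writhe: (-A^3)^(-w) = (-A^3)^(1) = -A^3, so f(A) = -A^3 * <K> = -A^20 + 2*A^16 - 3*A^12 + 4*A^8 - 4*A^4 + 5 - 3*A^-4 + 2*A^-8 - A^-12.
Substitute A = t^(-1/4), i.e. A^e → t^(-e/4): V(t) = -t^3 + 2*t^2 - 3*t + 5 - 4*t^-1 + 4*t^-2 - 3*t^-3 + 2*t^-4 - t^-5

Answer: -t^3 + 2*t^2 - 3*t + 5 - 4*t^-1 + 4*t^-2 - 3*t^-3 + 2*t^-4 - t^-5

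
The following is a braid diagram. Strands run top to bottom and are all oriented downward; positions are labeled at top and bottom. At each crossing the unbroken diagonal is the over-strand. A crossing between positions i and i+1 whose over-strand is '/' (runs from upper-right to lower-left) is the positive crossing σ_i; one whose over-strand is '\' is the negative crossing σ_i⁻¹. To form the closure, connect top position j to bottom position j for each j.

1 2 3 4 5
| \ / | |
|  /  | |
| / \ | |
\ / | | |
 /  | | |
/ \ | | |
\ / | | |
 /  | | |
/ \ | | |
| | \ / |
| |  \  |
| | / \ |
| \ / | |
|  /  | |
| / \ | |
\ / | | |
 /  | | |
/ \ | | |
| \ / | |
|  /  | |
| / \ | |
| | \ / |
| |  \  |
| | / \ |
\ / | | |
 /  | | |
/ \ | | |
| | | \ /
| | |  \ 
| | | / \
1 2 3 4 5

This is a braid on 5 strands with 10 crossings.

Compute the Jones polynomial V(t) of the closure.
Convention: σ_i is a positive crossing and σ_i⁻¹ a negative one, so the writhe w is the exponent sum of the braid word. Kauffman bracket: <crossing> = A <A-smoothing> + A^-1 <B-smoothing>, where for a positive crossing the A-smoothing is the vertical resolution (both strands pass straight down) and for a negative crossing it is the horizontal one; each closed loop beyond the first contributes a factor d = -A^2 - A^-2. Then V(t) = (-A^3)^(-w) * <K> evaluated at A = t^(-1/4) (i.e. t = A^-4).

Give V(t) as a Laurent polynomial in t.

-t^7 + 2*t^6 - 2*t^5 + 2*t^4 - 2*t^3 + 2*t^2 - t + 1

Derivation:
Reading the diagram top to bottom ('/'-over between positions i,i+1 = s_i, '\'-over = s_i^-1): braid word = s2 s1 s1 s3^-1 s2 s1 s2 s3^-1 s1 s4^-1.
The presented braid s2 s1 s1 s3^-1 s2 s1 s2 s3^-1 s1 s4^-1 on 5 strands reduces by inverse Markov moves (closure unchanged at each step):
  Destabilize: the word has the form β·s4^-1 where s4^-1 occurs only as the final letter (β ∈ B_4); drop it and the last strand → 4 strands.
Reduced to β = s2 s1 s1 s3^-1 s2 s1 s2 s3^-1 s1 on 4 strands, 9 crossings.
Compute on β:
Braid: s2 s1 s1 s3^-1 s2 s1 s2 s3^-1 s1 on 4 strands, 9 crossings.
Writhe w = (#positive) - (#negative) = 7 - 2 = 5.
Computing the Kauffman bracket via state sum. There are 2^9 = 512 states.
Each crossing splits two ways (0=vertical, 1=horizontal). The state's weight is A^(#A-smoothings - #B-smoothings) * d^(loops - 1).
Tabulate the states by total A-exponent and number of loops L (A-exp: L × count):
  A^9: L=4 ×1
  A^7: L=3 ×9
  A^5: L=2 ×28, L=4 ×8
  A^3: L=1 ×32, L=3 ×48, L=5 ×4
  A^1: L=2 ×91, L=4 ×34, L=6 ×1
  A^-1: L=1 ×23, L=3 ×92, L=5 ×11
  A^-3: L=2 ×43, L=4 ×40, L=6 ×1
  A^-5: L=1 ×4, L=3 ×26, L=5 ×6
  A^-7: L=2 ×4, L=4 ×5
  A^-9: L=3 ×1
Each group contributes A^e * Σ count * d^(L-1):
Powers of d = -A^2 - A^-2: d^2 = A^4 + 2 + A^-4; d^3 = -A^6 - 3*A^2 - 3*A^-2 - A^-6; d^4 = A^8 + 4*A^4 + 6 + 4*A^-4 + A^-8; d^5 = -A^10 - 5*A^6 - 10*A^2 - 10*A^-2 - 5*A^-6 - A^-10.
  A^9 * (d^3) = -A^15 - 3*A^11 - 3*A^7 - A^3
  A^7 * (9*d^2) = 9*A^11 + 18*A^7 + 9*A^3
  A^5 * (28*d + 8*d^3) = -8*A^11 - 52*A^7 - 52*A^3 - 8*A^-1
  A^3 * (32 + 48*d^2 + 4*d^4) = 4*A^11 + 64*A^7 + 152*A^3 + 64*A^-1 + 4*A^-5
  A^1 * (91*d + 34*d^3 + d^5) = -A^11 - 39*A^7 - 203*A^3 - 203*A^-1 - 39*A^-5 - A^-9
  A^-1 * (23 + 92*d^2 + 11*d^4) = 11*A^7 + 136*A^3 + 273*A^-1 + 136*A^-5 + 11*A^-9
  A^-3 * (43*d + 40*d^3 + d^5) = -A^7 - 45*A^3 - 173*A^-1 - 173*A^-5 - 45*A^-9 - A^-13
  A^-5 * (4 + 26*d^2 + 6*d^4) = 6*A^3 + 50*A^-1 + 92*A^-5 + 50*A^-9 + 6*A^-13
  A^-7 * (4*d + 5*d^3) = -5*A^-1 - 19*A^-5 - 19*A^-9 - 5*A^-13
  A^-9 * (d^2) = A^-5 + 2*A^-9 + A^-13
Summing the groups: <K> = -A^15 + A^11 - 2*A^7 + 2*A^3 - 2*A^-1 + 2*A^-5 - 2*A^-9 + A^-13
Normalise by the writhe: (-A^3)^(-w) = (-A^3)^(-5) = -A^-15, so f(A) = -A^-15 * <K> = 1 - A^-4 + 2*A^-8 - 2*A^-12 + 2*A^-16 - 2*A^-20 + 2*A^-24 - A^-28.
Substitute A = t^(-1/4), i.e. A^e → t^(-e/4): V(t) = -t^7 + 2*t^6 - 2*t^5 + 2*t^4 - 2*t^3 + 2*t^2 - t + 1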